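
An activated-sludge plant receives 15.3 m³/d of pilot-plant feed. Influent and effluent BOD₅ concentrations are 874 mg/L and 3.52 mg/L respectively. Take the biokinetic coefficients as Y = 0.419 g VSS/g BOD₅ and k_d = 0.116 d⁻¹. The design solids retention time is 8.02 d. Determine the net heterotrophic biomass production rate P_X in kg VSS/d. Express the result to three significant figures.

Observed yield with endogenous decay: Y_obs = Y / (1 + k_d·θ_c) = 0.419 / (1 + 0.116 × 8.02) = 0.419 / 1.930 = 0.2171 g VSS/g BOD₅.
Mass of BOD₅ removed per day: Q(S₀ − S) = 15.3 × 870.5 g/m³ = 13.32 kg/d.
So the net sludge growth is P_X = 0.2171 × 13.32 = 2.891 kg VSS/d.

P_X ≈ 2.89 kg VSS/d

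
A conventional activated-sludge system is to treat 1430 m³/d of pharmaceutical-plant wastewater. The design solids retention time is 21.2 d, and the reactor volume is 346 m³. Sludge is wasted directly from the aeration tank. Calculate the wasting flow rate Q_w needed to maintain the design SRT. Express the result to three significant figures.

Q_w ≈ 16.3 m³/d

For wasting at MLVSS concentration, Q_w = V/θ_c = 346.0/21.2 = 16.32 m³/d.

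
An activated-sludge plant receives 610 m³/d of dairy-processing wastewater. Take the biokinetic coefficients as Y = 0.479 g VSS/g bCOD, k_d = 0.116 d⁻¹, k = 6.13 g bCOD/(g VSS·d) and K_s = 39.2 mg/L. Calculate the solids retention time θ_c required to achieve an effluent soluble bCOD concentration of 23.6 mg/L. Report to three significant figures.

At the target effluent, Y k S/(K_s+S) = 0.479×6.13×23.6/62.80 = 1.103 d⁻¹.
1/θ_c = 1.103 − 0.116 = 0.9874 d⁻¹, so θ_c = 1.013 d.

θ_c ≈ 1.01 d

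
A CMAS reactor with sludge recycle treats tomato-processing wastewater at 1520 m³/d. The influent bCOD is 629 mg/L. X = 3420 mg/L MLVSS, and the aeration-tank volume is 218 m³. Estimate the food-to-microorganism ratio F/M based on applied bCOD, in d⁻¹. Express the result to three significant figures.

F/M ≈ 1.28 d⁻¹

F/M = Q·S₀ / (V·X) = 1520 × 629 / (218.0 × 3420) = 1.282 g bCOD·(g VSS·d)⁻¹.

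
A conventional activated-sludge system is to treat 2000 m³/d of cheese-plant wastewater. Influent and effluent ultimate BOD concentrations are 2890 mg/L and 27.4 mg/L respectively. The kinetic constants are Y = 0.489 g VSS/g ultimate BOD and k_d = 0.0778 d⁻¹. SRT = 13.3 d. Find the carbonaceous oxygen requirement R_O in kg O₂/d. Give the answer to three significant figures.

The observed yield is Y_obs = Y/(1 + k_d·θ_c) = 0.489 / (1 + 0.0778 × 13.3) = 0.489 / 2.035 = 0.2403 g VSS per g ultimate BOD removed.
ΔS = 2890 − 27.4 = 2863 mg/L, so the substrate removal rate is 2000 × 2863/1000 = 5725 kg ultimate BOD/d.
Net sludge production P_X = 0.2403 × 5725 = 1376 kg VSS/d.
R_O = Q·(S₀ − S) − 1.42·P_X = 5725 − 1.42 × 1376 = 3771 kg O₂/d.

R_O ≈ 3770 kg O₂/d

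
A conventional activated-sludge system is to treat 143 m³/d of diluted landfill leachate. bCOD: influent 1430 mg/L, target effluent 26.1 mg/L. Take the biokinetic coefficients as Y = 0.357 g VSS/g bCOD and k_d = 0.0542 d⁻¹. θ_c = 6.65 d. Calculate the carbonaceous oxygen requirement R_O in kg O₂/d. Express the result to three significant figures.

R_O ≈ 126 kg O₂/d

Correct the yield for decay: Y_obs = Y/(1 + k_d θ_c) = 0.357 / (1 + 0.0542 × 6.65) = 0.357 / 1.360 = 0.2624.
Substrate removed = Q·(S₀ − S) = 143 m³/d × (1430 − 26.1) g/m³ = 2.01×10^5 g/d = 200.8 kg/d.
Net sludge production P_X = 0.2624 × 200.8 = 52.68 kg VSS/d.
R_O = Q·ΔS − 1.42 P_X = 200.8 − 74.81 = 125.9 kg O₂/d.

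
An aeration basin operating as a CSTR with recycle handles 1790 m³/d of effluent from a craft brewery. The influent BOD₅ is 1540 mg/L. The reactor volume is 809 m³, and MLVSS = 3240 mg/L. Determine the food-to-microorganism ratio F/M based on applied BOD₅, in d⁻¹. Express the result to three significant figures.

F/M ≈ 1.05 d⁻¹

F/M = Q·S₀ / (V·X) = 1790 × 1540 / (809.0 × 3240) = 1.052 g BOD₅·(g VSS·d)⁻¹.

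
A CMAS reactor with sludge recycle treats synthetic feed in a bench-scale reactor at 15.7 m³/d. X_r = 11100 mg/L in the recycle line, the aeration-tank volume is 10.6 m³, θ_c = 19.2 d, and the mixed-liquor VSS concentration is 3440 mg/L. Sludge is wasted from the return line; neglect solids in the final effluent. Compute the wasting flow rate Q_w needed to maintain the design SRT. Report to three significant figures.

Q_w ≈ 0.171 m³/d

θ_c = V·X/(Q_w·X_r) when wasting from the recycle, so Q_w = V·X/(θ_c·X_r) = 10.60 × 3440 / (19.2 × 11100) = 0.1711 m³/d.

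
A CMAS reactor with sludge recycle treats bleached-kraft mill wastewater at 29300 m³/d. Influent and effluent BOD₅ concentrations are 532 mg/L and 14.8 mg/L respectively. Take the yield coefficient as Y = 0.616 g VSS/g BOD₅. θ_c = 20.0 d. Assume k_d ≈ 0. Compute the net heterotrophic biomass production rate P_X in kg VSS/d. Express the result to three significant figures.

With endogenous decay neglected, the observed yield equals the true yield: Y_obs = Y = 0.616 g VSS/g BOD₅.
Q·(S₀ − S) = 29300 × (532 − 14.8) × 10⁻³ = 15154 kg/d removed.
P_X = Y_obs · Q(S₀ − S) = 0.6160 × 15154 = 9335 kg VSS/d.

P_X ≈ 9330 kg VSS/d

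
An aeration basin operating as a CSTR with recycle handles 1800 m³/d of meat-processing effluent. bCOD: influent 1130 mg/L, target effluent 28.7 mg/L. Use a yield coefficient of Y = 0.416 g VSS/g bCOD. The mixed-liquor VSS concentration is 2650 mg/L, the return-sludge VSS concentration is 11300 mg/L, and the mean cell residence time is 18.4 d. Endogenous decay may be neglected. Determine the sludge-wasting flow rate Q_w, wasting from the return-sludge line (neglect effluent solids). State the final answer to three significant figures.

With k_d = 0 the design equation reduces to V = Y Q (S₀−S) θ_c / X = 0.416 × 1800 × (1130 − 28.7) × 18.4 / 2650 = 5726 m³.
Q_w = (V·X)/(θ_c X_r) = 5726 × 2650 / (18.4 × 11300) = 72.98 m³/d.

Q_w ≈ 73.0 m³/d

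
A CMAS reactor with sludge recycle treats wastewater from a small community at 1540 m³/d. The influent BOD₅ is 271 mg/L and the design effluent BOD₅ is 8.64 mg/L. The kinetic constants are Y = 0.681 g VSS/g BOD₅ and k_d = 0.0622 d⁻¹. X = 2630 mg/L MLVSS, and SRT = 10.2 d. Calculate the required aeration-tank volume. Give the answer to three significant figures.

V ≈ 653 m³

Steady-state biomass mass balance: V·X·(1 + k_d·θ_c) = Y·Q·(S₀ − S)·θ_c, so V = 0.681 × 1540 × (271 − 8.64) × 10.2 / [2630 × (1 + 0.0622 × 10.2)] = 2.81×10^6 / 4299 = 652.9 m³.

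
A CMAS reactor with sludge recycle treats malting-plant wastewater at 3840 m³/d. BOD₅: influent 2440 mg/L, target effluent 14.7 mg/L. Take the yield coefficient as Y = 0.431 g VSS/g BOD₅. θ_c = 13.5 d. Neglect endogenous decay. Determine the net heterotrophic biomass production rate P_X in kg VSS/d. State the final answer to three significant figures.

No decay correction is needed, so Y_obs = Y = 0.431.
Substrate removed = Q·(S₀ − S) = 3840 m³/d × (2440 − 14.7) g/m³ = 9.31×10^6 g/d = 9313 kg/d.
P_X = Y_obs · Q(S₀ − S) = 0.4310 × 9313 = 4014 kg VSS/d.

P_X ≈ 4010 kg VSS/d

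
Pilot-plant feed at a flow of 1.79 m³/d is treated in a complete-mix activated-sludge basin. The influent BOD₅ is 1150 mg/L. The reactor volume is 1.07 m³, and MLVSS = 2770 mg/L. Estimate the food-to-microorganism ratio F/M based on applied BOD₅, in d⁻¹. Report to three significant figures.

F/M = applied load / biomass = Q·S₀/(V·X) = 1.79 × 1150 / (1.070 × 2770) = 0.6945 d⁻¹.

F/M ≈ 0.695 d⁻¹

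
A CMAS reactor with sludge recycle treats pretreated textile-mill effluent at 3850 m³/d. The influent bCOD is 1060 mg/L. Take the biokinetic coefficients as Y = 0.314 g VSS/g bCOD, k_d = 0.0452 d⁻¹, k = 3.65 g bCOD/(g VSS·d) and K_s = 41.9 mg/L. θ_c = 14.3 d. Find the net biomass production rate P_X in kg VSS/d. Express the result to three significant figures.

P_X ≈ 775 kg VSS/d

For a completely mixed reactor with recycle the Lawrence–McCarty relation gives S = K_s·(1 + k_d·θ_c) / [θ_c·(Y·k − k_d) − 1] = 41.9 × (1 + 0.0452 × 14.3) / [14.3 × (0.314 × 3.65 − 0.0452) − 1] = 68.98 / 14.74 = 4.679 mg/L.
Correct the yield for decay: Y_obs = Y/(1 + k_d θ_c) = 0.314 / (1 + 0.0452 × 14.3) = 0.314 / 1.646 = 0.1907.
Q·(S₀ − S) = 3850 × (1060 − 4.68) × 10⁻³ = 4063 kg/d removed.
So the net sludge growth is P_X = 0.1907 × 4063 = 774.9 kg VSS/d.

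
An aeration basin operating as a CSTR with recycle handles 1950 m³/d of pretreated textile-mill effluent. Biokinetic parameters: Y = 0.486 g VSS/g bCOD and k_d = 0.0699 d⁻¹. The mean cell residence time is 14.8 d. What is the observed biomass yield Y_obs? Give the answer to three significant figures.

Correct the yield for decay: Y_obs = Y/(1 + k_d θ_c) = 0.486 / (1 + 0.0699 × 14.8) = 0.486 / 2.035 = 0.2389.

Y_obs ≈ 0.239 g VSS/g bCOD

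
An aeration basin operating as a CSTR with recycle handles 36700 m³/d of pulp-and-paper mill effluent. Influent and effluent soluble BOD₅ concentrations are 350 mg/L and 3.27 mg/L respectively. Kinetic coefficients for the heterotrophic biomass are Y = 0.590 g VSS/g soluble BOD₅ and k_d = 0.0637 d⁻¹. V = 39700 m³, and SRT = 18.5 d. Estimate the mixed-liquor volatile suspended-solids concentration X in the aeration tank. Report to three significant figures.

Solving the biomass balance for X: X = Y Q (S₀−S) θ_c / [V (1+k_d θ_c)] = 0.590 × 36700 × (350 − 3.27) × 18.5 / [39700 × (1 + 0.0637 × 18.5)] = 1606 mg/L.

X ≈ 1610 mg/L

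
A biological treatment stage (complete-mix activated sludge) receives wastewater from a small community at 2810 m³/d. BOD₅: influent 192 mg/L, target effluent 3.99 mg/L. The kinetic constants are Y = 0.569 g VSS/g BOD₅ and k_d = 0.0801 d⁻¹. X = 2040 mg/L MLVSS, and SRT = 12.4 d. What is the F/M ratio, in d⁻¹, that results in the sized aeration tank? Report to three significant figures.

Steady-state biomass mass balance: V·X·(1 + k_d·θ_c) = Y·Q·(S₀ − S)·θ_c, so V = 0.569 × 2810 × (192 − 3.99) × 12.4 / [2040 × (1 + 0.0801 × 12.4)] = 3.73×10^6 / 4066 = 916.7 m³.
F/M = Q·S₀ / (V·X) = 2810 × 192 / (916.7 × 2040) = 0.2885 g BOD₅·(g VSS·d)⁻¹.

F/M ≈ 0.289 d⁻¹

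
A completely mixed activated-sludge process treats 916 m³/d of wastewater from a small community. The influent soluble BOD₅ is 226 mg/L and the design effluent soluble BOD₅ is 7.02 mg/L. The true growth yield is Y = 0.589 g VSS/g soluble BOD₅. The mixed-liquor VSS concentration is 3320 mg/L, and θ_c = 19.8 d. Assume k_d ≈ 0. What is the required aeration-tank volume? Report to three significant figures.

V·X = Y·Q·ΔS·θ_c gives V = 0.589 × 916 × (226 − 7.02) × 19.8 / 3320 = 704.6 m³.

V ≈ 705 m³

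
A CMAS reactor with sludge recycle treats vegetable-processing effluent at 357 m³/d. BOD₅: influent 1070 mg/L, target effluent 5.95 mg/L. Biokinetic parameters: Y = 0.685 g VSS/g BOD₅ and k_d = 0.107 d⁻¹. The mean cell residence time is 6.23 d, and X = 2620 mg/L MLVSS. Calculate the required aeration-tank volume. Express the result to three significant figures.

V ≈ 371 m³

Rearranging the biomass balance for a CMAS with decay, V = Y·Q·ΔS·θ_c / [X·(1+k_d θ_c)] = 0.685 × 357 × (1070 − 5.95) × 6.23 / [2620 × (1 + 0.107 × 6.23)] = 1.62×10^6 / 4367 = 371.3 m³.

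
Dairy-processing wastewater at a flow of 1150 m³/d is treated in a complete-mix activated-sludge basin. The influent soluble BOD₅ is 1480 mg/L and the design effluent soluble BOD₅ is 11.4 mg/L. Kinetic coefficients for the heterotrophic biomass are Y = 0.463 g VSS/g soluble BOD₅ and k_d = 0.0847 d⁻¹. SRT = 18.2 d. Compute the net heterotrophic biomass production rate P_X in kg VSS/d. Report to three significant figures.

P_X ≈ 308 kg VSS/d

Correct the yield for decay: Y_obs = Y/(1 + k_d θ_c) = 0.463 / (1 + 0.0847 × 18.2) = 0.463 / 2.542 = 0.1822.
ΔS = 1480 − 11.4 = 1469 mg/L, so the substrate removal rate is 1150 × 1469/1000 = 1689 kg soluble BOD₅/d.
Net biomass production P_X = Y_obs × Q·(S₀ − S) = 0.1822 × 1689 = 307.7 kg VSS/d.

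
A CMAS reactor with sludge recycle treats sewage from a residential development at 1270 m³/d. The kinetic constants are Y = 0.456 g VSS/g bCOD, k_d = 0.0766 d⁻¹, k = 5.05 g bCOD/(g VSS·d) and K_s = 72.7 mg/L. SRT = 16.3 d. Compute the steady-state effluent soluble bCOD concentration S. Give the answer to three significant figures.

S ≈ 4.63 mg/L

For a completely mixed reactor with recycle the Lawrence–McCarty relation gives S = K_s·(1 + k_d·θ_c) / [θ_c·(Y·k − k_d) − 1] = 72.7 × (1 + 0.0766 × 16.3) / [16.3 × (0.456 × 5.05 − 0.0766) − 1] = 163.5 / 35.29 = 4.633 mg/L.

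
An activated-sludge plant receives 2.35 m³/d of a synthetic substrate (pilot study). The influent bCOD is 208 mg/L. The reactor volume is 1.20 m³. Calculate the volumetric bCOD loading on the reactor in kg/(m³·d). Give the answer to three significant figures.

Applied bCOD load per unit volume = Q·S₀/V = (2.35 × 208/1000)/1.200 = 0.4073 kg bCOD·m⁻³·d⁻¹.

L_v ≈ 0.407 kg bCOD/(m³·d)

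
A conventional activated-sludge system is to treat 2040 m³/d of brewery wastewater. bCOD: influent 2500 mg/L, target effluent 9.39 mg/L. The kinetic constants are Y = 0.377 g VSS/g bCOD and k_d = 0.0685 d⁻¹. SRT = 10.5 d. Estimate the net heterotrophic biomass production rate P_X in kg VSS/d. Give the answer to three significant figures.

Observed yield with endogenous decay: Y_obs = Y / (1 + k_d·θ_c) = 0.377 / (1 + 0.0685 × 10.5) = 0.377 / 1.719 = 0.2193 g VSS/g bCOD.
Substrate removed = Q·(S₀ − S) = 2040 m³/d × (2500 − 9.39) g/m³ = 5.08×10^6 g/d = 5081 kg/d.
So the net sludge growth is P_X = 0.2193 × 5081 = 1114 kg VSS/d.

P_X ≈ 1110 kg VSS/d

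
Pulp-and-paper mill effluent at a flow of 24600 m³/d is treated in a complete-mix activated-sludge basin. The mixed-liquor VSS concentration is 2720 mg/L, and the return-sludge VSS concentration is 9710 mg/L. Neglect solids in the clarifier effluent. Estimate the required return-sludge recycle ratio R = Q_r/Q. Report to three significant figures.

Mass balance around the secondary clarifier (neglecting effluent solids): R = X / (X_r − X) = 2720 / (9710 − 2720) = 0.3891.

R ≈ 0.389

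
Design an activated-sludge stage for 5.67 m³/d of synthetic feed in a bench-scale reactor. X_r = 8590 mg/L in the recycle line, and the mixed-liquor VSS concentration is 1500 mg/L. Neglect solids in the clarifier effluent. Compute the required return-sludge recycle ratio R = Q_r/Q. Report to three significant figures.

R ≈ 0.212

R = Q_r/Q = X/(X_r − X) = 1500 / (8590 − 1500) = 0.2116.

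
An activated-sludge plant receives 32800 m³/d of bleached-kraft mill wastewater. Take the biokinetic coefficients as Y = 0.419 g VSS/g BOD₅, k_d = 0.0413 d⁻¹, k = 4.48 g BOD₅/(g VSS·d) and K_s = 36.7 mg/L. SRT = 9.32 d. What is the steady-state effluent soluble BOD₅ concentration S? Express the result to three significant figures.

S ≈ 3.15 mg/L

For a completely mixed reactor with recycle the Lawrence–McCarty relation gives S = K_s·(1 + k_d·θ_c) / [θ_c·(Y·k − k_d) − 1] = 36.7 × (1 + 0.0413 × 9.32) / [9.32 × (0.419 × 4.48 − 0.0413) − 1] = 50.83 / 16.11 = 3.155 mg/L.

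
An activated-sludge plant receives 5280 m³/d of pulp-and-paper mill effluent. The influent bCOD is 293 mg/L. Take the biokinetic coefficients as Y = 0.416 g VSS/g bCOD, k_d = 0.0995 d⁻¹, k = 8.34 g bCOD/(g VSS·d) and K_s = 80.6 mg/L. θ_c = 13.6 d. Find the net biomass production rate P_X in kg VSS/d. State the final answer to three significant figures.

From the Monod/SRT balance for a CMAS, S = K_s·(1+k_d θ_c)/[θ_c·(Y k − k_d) − 1] = 80.6 × (1 + 0.0995 × 13.6) / [13.6 × (0.416 × 8.34 − 0.0995) − 1] = 189.7 / 44.83 = 4.231 mg/L.
Correct the yield for decay: Y_obs = Y/(1 + k_d θ_c) = 0.416 / (1 + 0.0995 × 13.6) = 0.416 / 2.353 = 0.1768.
Mass of bCOD removed per day: Q(S₀ − S) = 5280 × 288.8 g/m³ = 1525 kg/d.
P_X = Y_obs · Q(S₀ − S) = 0.1768 × 1525 = 269.5 kg VSS/d.

P_X ≈ 270 kg VSS/d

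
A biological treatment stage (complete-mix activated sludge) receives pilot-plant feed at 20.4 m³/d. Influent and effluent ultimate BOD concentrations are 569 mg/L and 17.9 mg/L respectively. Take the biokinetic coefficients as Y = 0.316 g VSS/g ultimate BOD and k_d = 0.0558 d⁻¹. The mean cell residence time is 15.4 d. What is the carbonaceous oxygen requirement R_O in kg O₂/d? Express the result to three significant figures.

R_O ≈ 8.53 kg O₂/d

Y_obs = Y / (1 + k_d θ_c) = 0.316 / (1 + 0.0558 × 15.4) = 0.316 / 1.859 = 0.1700.
Substrate removed = Q·(S₀ − S) = 20.4 m³/d × (569 − 17.9) g/m³ = 1.12×10^4 g/d = 11.24 kg/d.
Net sludge production P_X = 0.1700 × 11.24 = 1.911 kg VSS/d.
R_O = Q·(S₀ − S) − 1.42·P_X = 11.24 − 1.42 × 1.911 = 8.529 kg O₂/d.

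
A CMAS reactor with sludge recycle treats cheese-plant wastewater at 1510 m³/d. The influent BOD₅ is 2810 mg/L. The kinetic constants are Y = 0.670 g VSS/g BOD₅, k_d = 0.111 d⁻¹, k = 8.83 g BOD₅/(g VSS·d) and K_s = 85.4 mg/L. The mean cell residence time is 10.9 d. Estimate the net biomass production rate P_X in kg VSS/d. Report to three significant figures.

P_X ≈ 1290 kg VSS/d

From the Monod/SRT balance for a CMAS, S = K_s·(1+k_d θ_c)/[θ_c·(Y k − k_d) − 1] = 85.4 × (1 + 0.111 × 10.9) / [10.9 × (0.670 × 8.83 − 0.111) − 1] = 188.7 / 62.28 = 3.030 mg/L.
Y_obs = Y / (1 + k_d θ_c) = 0.670 / (1 + 0.111 × 10.9) = 0.670 / 2.210 = 0.3032.
Substrate removed = Q·(S₀ − S) = 1510 m³/d × (2810 − 3.03) g/m³ = 4.24×10^6 g/d = 4239 kg/d.
Biomass produced: P_X = Y_obs·Q·ΔS = 0.3032 × 4239 ≈ 1285 kg VSS/d.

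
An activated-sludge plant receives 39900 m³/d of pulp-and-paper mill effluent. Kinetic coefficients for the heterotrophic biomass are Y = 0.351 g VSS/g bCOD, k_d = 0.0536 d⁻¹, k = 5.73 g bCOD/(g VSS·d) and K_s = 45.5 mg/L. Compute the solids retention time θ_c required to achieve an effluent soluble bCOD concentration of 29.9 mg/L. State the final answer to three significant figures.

At the target effluent, Y k S/(K_s+S) = 0.351×5.73×29.9/75.40 = 0.7976 d⁻¹.
1/θ_c = 0.7976 − 0.0536 = 0.7440 d⁻¹, so θ_c = 1.344 d.

θ_c ≈ 1.34 d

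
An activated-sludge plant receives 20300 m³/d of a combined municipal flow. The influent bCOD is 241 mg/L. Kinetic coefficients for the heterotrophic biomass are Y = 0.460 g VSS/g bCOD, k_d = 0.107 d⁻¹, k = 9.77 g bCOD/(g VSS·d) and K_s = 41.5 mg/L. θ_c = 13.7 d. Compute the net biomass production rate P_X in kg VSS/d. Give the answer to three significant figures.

P_X ≈ 906 kg VSS/d

For a completely mixed reactor with recycle the Lawrence–McCarty relation gives S = K_s·(1 + k_d·θ_c) / [θ_c·(Y·k − k_d) − 1] = 41.5 × (1 + 0.107 × 13.7) / [13.7 × (0.460 × 9.77 − 0.107) − 1] = 102.3 / 59.10 = 1.731 mg/L.
Y_obs = Y / (1 + k_d θ_c) = 0.460 / (1 + 0.107 × 13.7) = 0.460 / 2.466 = 0.1865.
ΔS = 241 − 1.73 = 239.3 mg/L, so the substrate removal rate is 20300 × 239.3/1000 = 4857 kg bCOD/d.
P_X = Y_obs · Q(S₀ − S) = 0.1865 × 4857 = 906.1 kg VSS/d.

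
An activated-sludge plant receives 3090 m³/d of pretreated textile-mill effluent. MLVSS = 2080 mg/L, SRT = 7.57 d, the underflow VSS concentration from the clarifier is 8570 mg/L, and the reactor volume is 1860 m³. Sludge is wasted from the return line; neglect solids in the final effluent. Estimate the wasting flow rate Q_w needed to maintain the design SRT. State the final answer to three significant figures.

Q_w ≈ 59.6 m³/d

Wasting from the return line (neglecting effluent solids): Q_w = V·X / (θ_c·X_r) = 1860 × 2080 / (7.57 × 8570) = 59.63 m³/d.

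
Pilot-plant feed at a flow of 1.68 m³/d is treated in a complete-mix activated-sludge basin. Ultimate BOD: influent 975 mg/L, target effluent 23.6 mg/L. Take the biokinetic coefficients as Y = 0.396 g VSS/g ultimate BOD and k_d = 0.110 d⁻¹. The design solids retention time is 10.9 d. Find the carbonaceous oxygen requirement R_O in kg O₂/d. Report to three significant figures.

Observed yield with endogenous decay: Y_obs = Y / (1 + k_d·θ_c) = 0.396 / (1 + 0.110 × 10.9) = 0.396 / 2.199 = 0.1801 g VSS/g ultimate BOD.
ΔS = 975 − 23.6 = 951.4 mg/L, so the substrate removal rate is 1.68 × 951.4/1000 = 1.598 kg ultimate BOD/d.
Biomass synthesised: P_X = Y_obs × 1.598 = 0.2878 kg VSS/d.
R_O = Q·ΔS − 1.42 P_X = 1.598 − 0.4087 = 1.190 kg O₂/d.

R_O ≈ 1.19 kg O₂/d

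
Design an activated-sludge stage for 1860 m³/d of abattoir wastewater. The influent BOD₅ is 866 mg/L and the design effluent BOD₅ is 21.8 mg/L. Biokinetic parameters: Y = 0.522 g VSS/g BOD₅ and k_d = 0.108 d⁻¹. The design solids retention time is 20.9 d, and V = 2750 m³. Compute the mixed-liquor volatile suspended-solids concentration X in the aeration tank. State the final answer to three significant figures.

X ≈ 1910 mg/L

X = Y·Q·ΔS·θ_c / [V·(1 + k_d θ_c)] = 0.522 × 1860 × (866 − 21.8) × 20.9 / [2750 × (1 + 0.108 × 20.9)] = 1912 mg/L.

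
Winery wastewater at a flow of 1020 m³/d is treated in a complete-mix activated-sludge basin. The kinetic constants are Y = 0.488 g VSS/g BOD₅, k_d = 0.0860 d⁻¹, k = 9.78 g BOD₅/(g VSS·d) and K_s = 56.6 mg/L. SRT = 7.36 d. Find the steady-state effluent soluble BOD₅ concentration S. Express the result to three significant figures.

For a completely mixed reactor with recycle the Lawrence–McCarty relation gives S = K_s·(1 + k_d·θ_c) / [θ_c·(Y·k − k_d) − 1] = 56.6 × (1 + 0.0860 × 7.36) / [7.36 × (0.488 × 9.78 − 0.0860) − 1] = 92.43 / 33.49 = 2.759 mg/L.

S ≈ 2.76 mg/L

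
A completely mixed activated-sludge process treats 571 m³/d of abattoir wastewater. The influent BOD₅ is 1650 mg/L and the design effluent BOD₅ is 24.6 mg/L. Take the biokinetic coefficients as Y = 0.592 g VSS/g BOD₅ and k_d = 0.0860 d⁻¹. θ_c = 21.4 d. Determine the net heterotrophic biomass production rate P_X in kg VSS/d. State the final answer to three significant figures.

P_X ≈ 193 kg VSS/d

The observed yield is Y_obs = Y/(1 + k_d·θ_c) = 0.592 / (1 + 0.0860 × 21.4) = 0.592 / 2.840 = 0.2084 g VSS per g BOD₅ removed.
Substrate removed = Q·(S₀ − S) = 571 m³/d × (1650 − 24.6) g/m³ = 9.28×10^5 g/d = 928.1 kg/d.
Net biomass production P_X = Y_obs × Q·(S₀ − S) = 0.2084 × 928.1 = 193.4 kg VSS/d.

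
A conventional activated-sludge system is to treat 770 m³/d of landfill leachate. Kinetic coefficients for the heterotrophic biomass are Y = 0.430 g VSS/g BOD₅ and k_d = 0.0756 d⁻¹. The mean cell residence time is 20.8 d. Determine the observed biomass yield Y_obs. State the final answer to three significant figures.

Y_obs ≈ 0.167 g VSS/g BOD₅

Observed yield with endogenous decay: Y_obs = Y / (1 + k_d·θ_c) = 0.430 / (1 + 0.0756 × 20.8) = 0.430 / 2.572 = 0.1672 g VSS/g BOD₅.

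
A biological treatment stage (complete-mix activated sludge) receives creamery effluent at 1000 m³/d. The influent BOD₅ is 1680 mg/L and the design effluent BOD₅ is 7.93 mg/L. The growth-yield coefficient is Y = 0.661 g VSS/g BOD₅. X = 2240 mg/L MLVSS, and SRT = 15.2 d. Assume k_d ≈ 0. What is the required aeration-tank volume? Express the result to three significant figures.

V ≈ 7500 m³

With k_d = 0 the design equation reduces to V = Y Q (S₀−S) θ_c / X = 0.661 × 1000 × (1680 − 7.93) × 15.2 / 2240 = 7500 m³.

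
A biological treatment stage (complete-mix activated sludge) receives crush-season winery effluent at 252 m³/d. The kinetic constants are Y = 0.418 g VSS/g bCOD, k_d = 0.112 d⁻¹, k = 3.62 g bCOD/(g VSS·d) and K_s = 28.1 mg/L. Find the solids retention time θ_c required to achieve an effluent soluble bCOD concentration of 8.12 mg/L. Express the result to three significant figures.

θ_c ≈ 4.40 d

From 1/θ_c = Y·k·S/(K_s + S) − k_d: Y·k·S/(K_s+S) = 0.418 × 3.62 × 8.12 / (28.1 + 8.12) = 0.3392 d⁻¹.
Then 1/θ_c = μ − k_d = 0.3392 − 0.112 = 0.2272 d⁻¹, giving θ_c = 4.401 d.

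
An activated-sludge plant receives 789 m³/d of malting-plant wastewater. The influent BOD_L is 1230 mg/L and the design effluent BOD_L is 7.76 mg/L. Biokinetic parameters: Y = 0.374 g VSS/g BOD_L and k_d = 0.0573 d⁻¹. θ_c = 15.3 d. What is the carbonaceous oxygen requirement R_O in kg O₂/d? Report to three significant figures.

Correct the yield for decay: Y_obs = Y/(1 + k_d θ_c) = 0.374 / (1 + 0.0573 × 15.3) = 0.374 / 1.877 = 0.1993.
ΔS = 1230 − 7.76 = 1222 mg/L, so the substrate removal rate is 789 × 1222/1000 = 964.3 kg BOD_L/d.
Net sludge production P_X = 0.1993 × 964.3 = 192.2 kg VSS/d.
R_O = Q·(S₀ − S) − 1.42·P_X = 964.3 − 1.42 × 192.2 = 691.4 kg O₂/d.

R_O ≈ 691 kg O₂/d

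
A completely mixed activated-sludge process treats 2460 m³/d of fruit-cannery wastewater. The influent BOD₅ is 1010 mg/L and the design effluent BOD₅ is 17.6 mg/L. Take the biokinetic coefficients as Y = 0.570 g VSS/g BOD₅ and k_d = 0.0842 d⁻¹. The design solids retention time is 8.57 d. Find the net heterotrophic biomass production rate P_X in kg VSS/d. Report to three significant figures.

Correct the yield for decay: Y_obs = Y/(1 + k_d θ_c) = 0.570 / (1 + 0.0842 × 8.57) = 0.570 / 1.722 = 0.3311.
Substrate removed = Q·(S₀ − S) = 2460 m³/d × (1010 − 17.6) g/m³ = 2.44×10^6 g/d = 2441 kg/d.
Net biomass production P_X = Y_obs × Q·(S₀ − S) = 0.3311 × 2441 = 808.3 kg VSS/d.

P_X ≈ 808 kg VSS/d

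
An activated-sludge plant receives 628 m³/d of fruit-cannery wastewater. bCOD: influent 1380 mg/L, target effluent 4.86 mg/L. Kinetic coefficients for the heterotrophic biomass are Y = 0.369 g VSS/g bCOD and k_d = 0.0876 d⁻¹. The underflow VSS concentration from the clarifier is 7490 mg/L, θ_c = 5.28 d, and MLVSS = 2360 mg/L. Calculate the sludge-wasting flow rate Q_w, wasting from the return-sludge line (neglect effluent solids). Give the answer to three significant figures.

Rearranging the biomass balance for a CMAS with decay, V = Y·Q·ΔS·θ_c / [X·(1+k_d θ_c)] = 0.369 × 628 × (1380 − 4.86) × 5.28 / [2360 × (1 + 0.0876 × 5.28)] = 1.68×10^6 / 3452 = 487.5 m³.
Wasting from the return line (neglecting effluent solids): Q_w = V·X / (θ_c·X_r) = 487.5 × 2360 / (5.28 × 7490) = 29.09 m³/d.

Q_w ≈ 29.1 m³/d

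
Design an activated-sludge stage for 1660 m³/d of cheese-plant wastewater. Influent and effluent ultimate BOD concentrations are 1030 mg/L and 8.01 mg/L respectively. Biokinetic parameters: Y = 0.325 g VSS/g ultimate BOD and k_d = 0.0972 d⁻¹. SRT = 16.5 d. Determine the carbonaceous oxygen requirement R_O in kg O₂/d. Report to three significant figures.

Correct the yield for decay: Y_obs = Y/(1 + k_d θ_c) = 0.325 / (1 + 0.0972 × 16.5) = 0.325 / 2.604 = 0.1248.
Q·(S₀ − S) = 1660 × (1030 − 8.01) × 10⁻³ = 1697 kg/d removed.
Biomass synthesised: P_X = Y_obs × 1697 = 211.8 kg VSS/d.
Carbonaceous O₂ demand = substrate oxidised − cell-mass equivalent = 1697 − 1.42 × 211.8 = 1396 kg O₂/d.

R_O ≈ 1400 kg O₂/d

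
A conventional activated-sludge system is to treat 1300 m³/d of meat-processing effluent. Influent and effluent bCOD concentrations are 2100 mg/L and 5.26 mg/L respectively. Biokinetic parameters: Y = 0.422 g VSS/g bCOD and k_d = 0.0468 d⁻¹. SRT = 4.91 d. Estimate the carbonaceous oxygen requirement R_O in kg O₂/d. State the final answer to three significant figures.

Observed yield with endogenous decay: Y_obs = Y / (1 + k_d·θ_c) = 0.422 / (1 + 0.0468 × 4.91) = 0.422 / 1.230 = 0.3431 g VSS/g bCOD.
ΔS = 2100 − 5.26 = 2095 mg/L, so the substrate removal rate is 1300 × 2095/1000 = 2723 kg bCOD/d.
P_X = Y_obs·Q·(S₀ − S) = 0.3431 × 2723 = 934.4 kg VSS/d.
R_O = Q·(S₀ − S) − 1.42·P_X = 2723 − 1.42 × 934.4 = 1396 kg O₂/d.

R_O ≈ 1400 kg O₂/d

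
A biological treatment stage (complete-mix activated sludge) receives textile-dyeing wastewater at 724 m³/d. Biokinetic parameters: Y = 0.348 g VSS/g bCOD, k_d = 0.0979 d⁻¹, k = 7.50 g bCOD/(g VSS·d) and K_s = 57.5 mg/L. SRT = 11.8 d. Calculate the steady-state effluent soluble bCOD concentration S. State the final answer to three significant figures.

Effluent substrate depends only on kinetics and SRT: S = K_s(1 + k_d θ_c) / [θ_c(Yk − k_d) − 1] = 57.5 × (1 + 0.0979 × 11.8) / [11.8 × (0.348 × 7.50 − 0.0979) − 1] = 123.9 / 28.64 = 4.327 mg/L.

S ≈ 4.33 mg/L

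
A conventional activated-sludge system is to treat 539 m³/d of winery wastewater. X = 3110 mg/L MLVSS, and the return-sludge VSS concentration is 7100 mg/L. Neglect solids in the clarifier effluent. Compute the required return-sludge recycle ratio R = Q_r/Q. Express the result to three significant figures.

Mass balance around the secondary clarifier (neglecting effluent solids): R = X / (X_r − X) = 3110 / (7100 − 3110) = 0.7794.

R ≈ 0.779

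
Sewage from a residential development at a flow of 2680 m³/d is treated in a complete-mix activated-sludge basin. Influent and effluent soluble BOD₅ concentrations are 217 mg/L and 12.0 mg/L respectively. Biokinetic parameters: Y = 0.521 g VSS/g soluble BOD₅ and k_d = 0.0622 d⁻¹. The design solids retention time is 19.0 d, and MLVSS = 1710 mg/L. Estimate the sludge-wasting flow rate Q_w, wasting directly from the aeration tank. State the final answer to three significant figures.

Q_w ≈ 76.7 m³/d

Steady-state biomass mass balance: V·X·(1 + k_d·θ_c) = Y·Q·(S₀ − S)·θ_c, so V = 0.521 × 2680 × (217 − 12.0) × 19.0 / [1710 × (1 + 0.0622 × 19.0)] = 5.44×10^6 / 3731 = 1458 m³.
Wasting from the aeration tank: Q_w = V / θ_c = 1458 / 19.0 = 76.72 m³/d.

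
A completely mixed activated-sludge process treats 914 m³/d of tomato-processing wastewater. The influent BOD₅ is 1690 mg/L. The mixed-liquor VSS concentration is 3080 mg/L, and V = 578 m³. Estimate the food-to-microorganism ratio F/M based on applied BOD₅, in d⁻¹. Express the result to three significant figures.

Food-to-microorganism ratio F/M = Q S₀ / (V X) = 914 × 1690 / (578.0 × 3080) = 0.8677 d⁻¹.

F/M ≈ 0.868 d⁻¹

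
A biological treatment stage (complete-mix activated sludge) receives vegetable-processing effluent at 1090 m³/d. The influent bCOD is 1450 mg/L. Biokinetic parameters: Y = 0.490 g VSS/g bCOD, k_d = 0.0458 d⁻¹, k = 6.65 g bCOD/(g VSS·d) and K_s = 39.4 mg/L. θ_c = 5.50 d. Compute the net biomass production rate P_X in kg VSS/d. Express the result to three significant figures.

P_X ≈ 617 kg VSS/d

Effluent substrate depends only on kinetics and SRT: S = K_s(1 + k_d θ_c) / [θ_c(Yk − k_d) − 1] = 39.4 × (1 + 0.0458 × 5.50) / [5.50 × (0.490 × 6.65 − 0.0458) − 1] = 49.32 / 16.67 = 2.959 mg/L.
Correct the yield for decay: Y_obs = Y/(1 + k_d θ_c) = 0.490 / (1 + 0.0458 × 5.50) = 0.490 / 1.252 = 0.3914.
Q·(S₀ − S) = 1090 × (1450 − 2.96) × 10⁻³ = 1577 kg/d removed.
So the net sludge growth is P_X = 0.3914 × 1577 = 617.4 kg VSS/d.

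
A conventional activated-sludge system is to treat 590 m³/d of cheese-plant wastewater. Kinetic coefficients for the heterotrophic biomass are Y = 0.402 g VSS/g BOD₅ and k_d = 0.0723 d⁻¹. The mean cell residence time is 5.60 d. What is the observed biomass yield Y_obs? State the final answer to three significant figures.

Y_obs ≈ 0.286 g VSS/g BOD₅

Y_obs = Y / (1 + k_d θ_c) = 0.402 / (1 + 0.0723 × 5.60) = 0.402 / 1.405 = 0.2861.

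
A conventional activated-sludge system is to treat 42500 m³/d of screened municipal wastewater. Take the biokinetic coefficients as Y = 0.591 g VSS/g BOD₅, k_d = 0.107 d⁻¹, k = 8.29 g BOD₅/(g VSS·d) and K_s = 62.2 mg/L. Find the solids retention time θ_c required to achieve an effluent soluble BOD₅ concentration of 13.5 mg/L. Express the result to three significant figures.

θ_c ≈ 1.30 d

At the target effluent, Y k S/(K_s+S) = 0.591×8.29×13.5/75.70 = 0.8737 d⁻¹.
Then 1/θ_c = μ − k_d = 0.8737 − 0.107 = 0.7667 d⁻¹, giving θ_c = 1.304 d.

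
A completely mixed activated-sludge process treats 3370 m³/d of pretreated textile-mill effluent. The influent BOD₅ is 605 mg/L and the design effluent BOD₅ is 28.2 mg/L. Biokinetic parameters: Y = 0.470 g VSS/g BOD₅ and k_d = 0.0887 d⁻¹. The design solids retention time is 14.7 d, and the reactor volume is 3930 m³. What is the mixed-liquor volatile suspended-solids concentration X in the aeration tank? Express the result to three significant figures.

Solving the biomass balance for X: X = Y Q (S₀−S) θ_c / [V (1+k_d θ_c)] = 0.470 × 3370 × (605 − 28.2) × 14.7 / [3930 × (1 + 0.0887 × 14.7)] = 1483 mg/L.

X ≈ 1480 mg/L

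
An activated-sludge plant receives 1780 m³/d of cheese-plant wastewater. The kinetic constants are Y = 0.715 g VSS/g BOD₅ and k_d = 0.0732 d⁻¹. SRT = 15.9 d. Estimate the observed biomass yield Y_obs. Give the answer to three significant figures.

Correct the yield for decay: Y_obs = Y/(1 + k_d θ_c) = 0.715 / (1 + 0.0732 × 15.9) = 0.715 / 2.164 = 0.3304.

Y_obs ≈ 0.330 g VSS/g BOD₅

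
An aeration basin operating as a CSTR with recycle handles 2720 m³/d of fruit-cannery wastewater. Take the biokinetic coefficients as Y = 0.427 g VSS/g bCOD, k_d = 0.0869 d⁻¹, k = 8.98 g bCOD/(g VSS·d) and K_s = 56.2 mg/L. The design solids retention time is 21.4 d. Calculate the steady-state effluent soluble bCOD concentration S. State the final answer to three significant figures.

Effluent substrate depends only on kinetics and SRT: S = K_s(1 + k_d θ_c) / [θ_c(Yk − k_d) − 1] = 56.2 × (1 + 0.0869 × 21.4) / [21.4 × (0.427 × 8.98 − 0.0869) − 1] = 160.7 / 79.20 = 2.029 mg/L.

S ≈ 2.03 mg/L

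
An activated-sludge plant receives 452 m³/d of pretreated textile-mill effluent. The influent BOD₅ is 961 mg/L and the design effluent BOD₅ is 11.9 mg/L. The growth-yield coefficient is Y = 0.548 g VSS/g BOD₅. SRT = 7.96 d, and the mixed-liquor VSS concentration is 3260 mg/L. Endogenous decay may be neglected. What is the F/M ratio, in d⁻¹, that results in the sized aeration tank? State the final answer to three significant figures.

F/M ≈ 0.232 d⁻¹

V·X = Y·Q·ΔS·θ_c gives V = 0.548 × 452 × (961 − 11.9) × 7.96 / 3260 = 574.0 m³.
F/M = applied load / biomass = Q·S₀/(V·X) = 452 × 961 / (574.0 × 3260) = 0.2321 d⁻¹.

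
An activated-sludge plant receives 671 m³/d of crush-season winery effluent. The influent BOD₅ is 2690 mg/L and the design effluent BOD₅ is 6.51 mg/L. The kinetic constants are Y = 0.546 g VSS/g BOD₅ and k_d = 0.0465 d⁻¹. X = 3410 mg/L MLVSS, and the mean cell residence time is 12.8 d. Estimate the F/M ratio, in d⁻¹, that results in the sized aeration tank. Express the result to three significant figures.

F/M ≈ 0.229 d⁻¹

Steady-state biomass mass balance: V·X·(1 + k_d·θ_c) = Y·Q·(S₀ − S)·θ_c, so V = 0.546 × 671 × (2690 − 6.51) × 12.8 / [3410 × (1 + 0.0465 × 12.8)] = 1.26×10^7 / 5440 = 2313 m³.
Food-to-microorganism ratio F/M = Q S₀ / (V X) = 671 × 2690 / (2313 × 3410) = 0.2288 d⁻¹.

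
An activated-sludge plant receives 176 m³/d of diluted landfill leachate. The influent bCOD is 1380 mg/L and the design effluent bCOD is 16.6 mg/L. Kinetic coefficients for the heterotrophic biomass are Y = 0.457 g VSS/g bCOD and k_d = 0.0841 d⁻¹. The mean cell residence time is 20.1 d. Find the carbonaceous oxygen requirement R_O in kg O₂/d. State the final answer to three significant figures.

R_O ≈ 182 kg O₂/d

Correct the yield for decay: Y_obs = Y/(1 + k_d θ_c) = 0.457 / (1 + 0.0841 × 20.1) = 0.457 / 2.690 = 0.1699.
Substrate removed = Q·(S₀ − S) = 176 m³/d × (1380 − 16.6) g/m³ = 2.4×10^5 g/d = 240.0 kg/d.
Net sludge production P_X = 0.1699 × 240.0 = 40.76 kg VSS/d.
Carbonaceous O₂ demand = substrate oxidised − cell-mass equivalent = 240.0 − 1.42 × 40.76 = 182.1 kg O₂/d.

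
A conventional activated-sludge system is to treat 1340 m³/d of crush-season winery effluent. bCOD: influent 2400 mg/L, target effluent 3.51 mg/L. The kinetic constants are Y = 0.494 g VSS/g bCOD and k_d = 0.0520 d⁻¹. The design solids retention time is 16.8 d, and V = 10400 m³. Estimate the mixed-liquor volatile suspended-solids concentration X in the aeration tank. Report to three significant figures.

X ≈ 1370 mg/L

Solving the biomass balance for X: X = Y Q (S₀−S) θ_c / [V (1+k_d θ_c)] = 0.494 × 1340 × (2400 − 3.51) × 16.8 / [10400 × (1 + 0.0520 × 16.8)] = 1368 mg/L.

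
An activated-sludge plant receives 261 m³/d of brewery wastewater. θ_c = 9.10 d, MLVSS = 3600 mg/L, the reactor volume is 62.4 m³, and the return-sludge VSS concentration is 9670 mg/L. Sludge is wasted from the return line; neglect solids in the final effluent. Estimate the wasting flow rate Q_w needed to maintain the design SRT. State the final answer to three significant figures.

Q_w ≈ 2.55 m³/d

θ_c = V·X/(Q_w·X_r) when wasting from the recycle, so Q_w = V·X/(θ_c·X_r) = 62.40 × 3600 / (9.10 × 9670) = 2.553 m³/d.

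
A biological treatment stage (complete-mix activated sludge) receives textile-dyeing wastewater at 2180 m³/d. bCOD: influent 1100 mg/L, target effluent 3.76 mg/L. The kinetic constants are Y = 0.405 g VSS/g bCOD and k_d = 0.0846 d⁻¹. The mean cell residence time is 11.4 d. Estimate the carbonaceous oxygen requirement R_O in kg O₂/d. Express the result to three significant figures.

R_O ≈ 1690 kg O₂/d

The observed yield is Y_obs = Y/(1 + k_d·θ_c) = 0.405 / (1 + 0.0846 × 11.4) = 0.405 / 1.964 = 0.2062 g VSS per g bCOD removed.
Substrate removed = Q·(S₀ − S) = 2180 m³/d × (1100 − 3.76) g/m³ = 2.39×10^6 g/d = 2390 kg/d.
Biomass synthesised: P_X = Y_obs × 2390 = 492.7 kg VSS/d.
R_O = Q·ΔS − 1.42 P_X = 2390 − 699.6 = 1690 kg O₂/d.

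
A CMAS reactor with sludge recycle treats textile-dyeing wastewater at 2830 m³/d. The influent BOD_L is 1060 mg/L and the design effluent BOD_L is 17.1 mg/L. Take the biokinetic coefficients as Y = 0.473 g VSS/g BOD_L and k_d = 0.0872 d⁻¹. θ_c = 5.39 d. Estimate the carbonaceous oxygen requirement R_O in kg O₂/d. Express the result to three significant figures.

R_O ≈ 1600 kg O₂/d

The observed yield is Y_obs = Y/(1 + k_d·θ_c) = 0.473 / (1 + 0.0872 × 5.39) = 0.473 / 1.470 = 0.3218 g VSS per g BOD_L removed.
Substrate removed = Q·(S₀ − S) = 2830 m³/d × (1060 − 17.1) g/m³ = 2.95×10^6 g/d = 2951 kg/d.
Biomass synthesised: P_X = Y_obs × 2951 = 949.7 kg VSS/d.
R_O = Q·(S₀ − S) − 1.42·P_X = 2951 − 1.42 × 949.7 = 1603 kg O₂/d.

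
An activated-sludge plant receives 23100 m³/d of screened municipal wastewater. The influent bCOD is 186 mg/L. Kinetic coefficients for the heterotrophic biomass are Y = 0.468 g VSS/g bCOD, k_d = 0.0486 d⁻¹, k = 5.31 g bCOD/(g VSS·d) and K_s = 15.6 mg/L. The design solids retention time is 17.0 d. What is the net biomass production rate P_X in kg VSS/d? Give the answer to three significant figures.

P_X ≈ 1100 kg VSS/d

Effluent substrate depends only on kinetics and SRT: S = K_s(1 + k_d θ_c) / [θ_c(Yk − k_d) − 1] = 15.6 × (1 + 0.0486 × 17.0) / [17.0 × (0.468 × 5.31 − 0.0486) − 1] = 28.49 / 40.42 = 0.7048 mg/L.
The observed yield is Y_obs = Y/(1 + k_d·θ_c) = 0.468 / (1 + 0.0486 × 17.0) = 0.468 / 1.826 = 0.2563 g VSS per g bCOD removed.
Substrate removed = Q·(S₀ − S) = 23100 m³/d × (186 − 0.705) g/m³ = 4.28×10^6 g/d = 4280 kg/d.
Net biomass production P_X = Y_obs × Q·(S₀ − S) = 0.2563 × 4280 = 1097 kg VSS/d.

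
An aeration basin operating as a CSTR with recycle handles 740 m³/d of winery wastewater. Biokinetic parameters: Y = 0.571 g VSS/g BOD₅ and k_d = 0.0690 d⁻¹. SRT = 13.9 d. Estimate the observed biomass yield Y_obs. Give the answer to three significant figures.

Y_obs ≈ 0.291 g VSS/g BOD₅

Y_obs = Y / (1 + k_d θ_c) = 0.571 / (1 + 0.0690 × 13.9) = 0.571 / 1.959 = 0.2915.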